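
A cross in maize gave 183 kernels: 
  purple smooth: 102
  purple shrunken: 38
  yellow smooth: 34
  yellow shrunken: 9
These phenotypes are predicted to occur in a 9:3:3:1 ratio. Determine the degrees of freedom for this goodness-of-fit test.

3

A goodness-of-fit test with 4 phenotype classes has df = 4 − 1 = 3.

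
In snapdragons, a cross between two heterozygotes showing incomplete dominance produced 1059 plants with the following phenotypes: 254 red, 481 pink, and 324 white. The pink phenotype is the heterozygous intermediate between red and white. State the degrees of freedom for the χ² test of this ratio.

2

With incomplete dominance, a heterozygote × heterozygote cross gives a 1:2:1 phenotypic ratio.
A goodness-of-fit test with 3 phenotype classes has df = 3 − 1 = 2.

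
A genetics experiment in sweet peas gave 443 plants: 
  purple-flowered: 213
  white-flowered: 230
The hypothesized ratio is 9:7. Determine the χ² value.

The 9:7 ratio has 16 parts, so with N = 443 the expected counts are:
  purple-flowered: 443 × 9/16 = 249.1875
  white-flowered: 443 × 7/16 = 193.8125
χ² = Σ (O − E)² / E
  purple-flowered: (213 − 249.1875)² / 249.1875 = 5.2552
  white-flowered: (230 − 193.8125)² / 193.8125 = 6.7567
χ² = 5.2552 + 6.7567 = 12.0119 ≈ 12.012

12.012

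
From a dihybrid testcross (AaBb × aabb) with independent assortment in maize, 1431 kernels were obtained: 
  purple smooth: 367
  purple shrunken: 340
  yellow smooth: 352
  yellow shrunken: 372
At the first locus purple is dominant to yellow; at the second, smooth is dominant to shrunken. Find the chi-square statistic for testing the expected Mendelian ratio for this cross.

A dihybrid testcross with independent assortment gives a 1:1:1:1 ratio.
The 1:1:1:1 ratio has 4 parts, so with N = 1431 the expected counts are:
  purple smooth: 1431 × 1/4 = 357.75
  purple shrunken: 1431 × 1/4 = 357.75
  yellow smooth: 1431 × 1/4 = 357.75
  yellow shrunken: 1431 × 1/4 = 357.75
χ² = Σ (O − E)² / E
  purple smooth: (367 − 357.75)² / 357.75 = 0.2392
  purple shrunken: (340 − 357.75)² / 357.75 = 0.8807
  yellow smooth: (352 − 357.75)² / 357.75 = 0.0924
  yellow shrunken: (372 − 357.75)² / 357.75 = 0.5676
χ² = 0.2392 + 0.8807 + 0.0924 + 0.5676 = 1.7799 ≈ 1.780

1.780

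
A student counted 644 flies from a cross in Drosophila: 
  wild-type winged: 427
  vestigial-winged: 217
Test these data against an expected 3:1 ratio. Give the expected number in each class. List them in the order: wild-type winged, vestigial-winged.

The 3:1 ratio has 4 parts, so with N = 644 the expected counts are:
  wild-type winged: 644 × 3/4 = 483
  vestigial-winged: 644 × 1/4 = 161

483, 161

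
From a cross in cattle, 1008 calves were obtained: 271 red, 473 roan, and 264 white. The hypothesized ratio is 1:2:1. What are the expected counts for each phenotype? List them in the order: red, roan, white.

Total ratio parts = 4. Expected numbers out of 1008:
  red: 1008 × 1/4 = 252
  roan: 1008 × 2/4 = 504
  white: 1008 × 1/4 = 252

252, 504, 252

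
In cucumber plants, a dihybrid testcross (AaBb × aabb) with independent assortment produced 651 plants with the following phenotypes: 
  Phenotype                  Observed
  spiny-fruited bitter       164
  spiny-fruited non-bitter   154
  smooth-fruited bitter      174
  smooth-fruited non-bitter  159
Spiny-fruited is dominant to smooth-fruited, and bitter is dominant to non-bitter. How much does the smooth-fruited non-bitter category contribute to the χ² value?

A dihybrid testcross with independent assortment gives a 1:1:1:1 ratio.
The 1:1:1:1 ratio has 4 parts, so with N = 651 the expected counts are:
  spiny-fruited bitter: 651 × 1/4 = 162.75
  spiny-fruited non-bitter: 651 × 1/4 = 162.75
  smooth-fruited bitter: 651 × 1/4 = 162.75
  smooth-fruited non-bitter: 651 × 1/4 = 162.75
Contribution of smooth-fruited non-bitter: (159 − 162.75)² / 162.75 = 0.0864

0.086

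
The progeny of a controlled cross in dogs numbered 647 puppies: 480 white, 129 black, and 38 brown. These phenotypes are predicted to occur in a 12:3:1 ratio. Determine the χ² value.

0.691

The 12:3:1 ratio has 16 parts, so with N = 647 the expected counts are:
  white: 647 × 12/16 = 485.25
  black: 647 × 3/16 = 121.3125
  brown: 647 × 1/16 = 40.4375
χ² = Σ (O − E)² / E
  white: (480 − 485.25)² / 485.25 = 0.0568
  black: (129 − 121.3125)² / 121.3125 = 0.4872
  brown: (38 − 40.4375)² / 40.4375 = 0.1469
χ² = 0.0568 + 0.4872 + 0.1469 = 0.6909 ≈ 0.691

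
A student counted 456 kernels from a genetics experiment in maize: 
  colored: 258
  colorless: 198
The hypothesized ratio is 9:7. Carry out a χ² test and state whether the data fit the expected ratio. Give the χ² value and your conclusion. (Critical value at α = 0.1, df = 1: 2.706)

0.020; consistent

The 9:7 ratio has 16 parts, so with N = 456 the expected counts are:
  colored: 456 × 9/16 = 256.5
  colorless: 456 × 7/16 = 199.5
χ² = Σ (O − E)² / E
  colored: (258 − 256.5)² / 256.5 = 0.0088
  colorless: (198 − 199.5)² / 199.5 = 0.0113
χ² = 0.0088 + 0.0113 = 0.0201 ≈ 0.020
Degrees of freedom = 2 − 1 = 1; critical value at α = 0.1 is 2.706.
Since 0.020 < 2.706, we fail to reject the null hypothesis — the data are consistent with the 9:7 ratio.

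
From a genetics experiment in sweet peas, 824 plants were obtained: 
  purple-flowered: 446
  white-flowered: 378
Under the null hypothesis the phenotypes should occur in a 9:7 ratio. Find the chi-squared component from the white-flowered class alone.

0.850

The 9:7 ratio has 16 parts, so with N = 824 the expected counts are:
  purple-flowered: 824 × 9/16 = 463.5
  white-flowered: 824 × 7/16 = 360.5
Contribution of white-flowered: (378 − 360.5)² / 360.5 = 0.8495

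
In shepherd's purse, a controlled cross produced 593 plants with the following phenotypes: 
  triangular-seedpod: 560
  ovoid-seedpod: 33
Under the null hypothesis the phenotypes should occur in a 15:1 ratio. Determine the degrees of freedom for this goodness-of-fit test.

A goodness-of-fit test with 2 phenotype classes has df = 2 − 1 = 1.

1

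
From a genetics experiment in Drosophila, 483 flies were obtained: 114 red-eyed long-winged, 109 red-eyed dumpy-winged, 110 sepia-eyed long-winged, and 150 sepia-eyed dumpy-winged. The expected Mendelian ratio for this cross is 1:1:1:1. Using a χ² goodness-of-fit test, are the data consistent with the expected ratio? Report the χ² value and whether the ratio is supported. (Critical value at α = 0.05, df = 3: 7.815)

9.563; not consistent

Total ratio parts = 4. Expected numbers out of 483:
  red-eyed long-winged: 483 × 1/4 = 120.75
  red-eyed dumpy-winged: 483 × 1/4 = 120.75
  sepia-eyed long-winged: 483 × 1/4 = 120.75
  sepia-eyed dumpy-winged: 483 × 1/4 = 120.75
χ² = Σ (O − E)² / E
  red-eyed long-winged: (114 − 120.75)² / 120.75 = 0.3773
  red-eyed dumpy-winged: (109 − 120.75)² / 120.75 = 1.1434
  sepia-eyed long-winged: (110 − 120.75)² / 120.75 = 0.9570
  sepia-eyed dumpy-winged: (150 − 120.75)² / 120.75 = 7.0854
χ² = 0.3773 + 1.1434 + 0.9570 + 7.0854 = 9.5631 ≈ 9.563
Degrees of freedom = 4 − 1 = 3; critical value at α = 0.05 is 7.815.
Since 9.563 > 7.815, we reject the null hypothesis — the data do not fit the 1:1:1:1 ratio.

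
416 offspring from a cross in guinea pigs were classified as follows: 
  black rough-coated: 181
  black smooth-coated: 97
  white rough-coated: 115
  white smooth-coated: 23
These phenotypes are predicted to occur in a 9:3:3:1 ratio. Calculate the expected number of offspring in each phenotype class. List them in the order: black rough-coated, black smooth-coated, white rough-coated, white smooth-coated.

Total ratio parts = 16. Expected numbers out of 416:
  black rough-coated: 416 × 9/16 = 234
  black smooth-coated: 416 × 3/16 = 78
  white rough-coated: 416 × 3/16 = 78
  white smooth-coated: 416 × 1/16 = 26

234, 78, 78, 26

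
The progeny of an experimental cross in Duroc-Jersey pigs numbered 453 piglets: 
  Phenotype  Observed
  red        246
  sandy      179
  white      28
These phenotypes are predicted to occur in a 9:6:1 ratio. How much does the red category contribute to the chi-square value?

Under the 9:6:1 hypothesis (Σ ratio = 16, N = 453):
  red: 453 × 9/16 = 254.8125
  sandy: 453 × 6/16 = 169.875
  white: 453 × 1/16 = 28.3125
Contribution of red: (246 − 254.8125)² / 254.8125 = 0.3048

0.305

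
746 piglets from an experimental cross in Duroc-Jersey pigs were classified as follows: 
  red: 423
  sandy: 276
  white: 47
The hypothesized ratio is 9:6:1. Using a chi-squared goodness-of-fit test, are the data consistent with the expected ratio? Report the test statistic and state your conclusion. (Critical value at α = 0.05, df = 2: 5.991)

Under the 9:6:1 hypothesis (Σ ratio = 16, N = 746):
  red: 746 × 9/16 = 419.625
  sandy: 746 × 6/16 = 279.75
  white: 746 × 1/16 = 46.625
χ² = Σ (O − E)² / E
  red: (423 − 419.625)² / 419.625 = 0.0271
  sandy: (276 − 279.75)² / 279.75 = 0.0503
  white: (47 − 46.625)² / 46.625 = 0.0030
χ² = 0.0271 + 0.0503 + 0.0030 = 0.0804 ≈ 0.080
Degrees of freedom = 3 − 1 = 2; critical value at α = 0.05 is 5.991.
Since 0.080 < 5.991, we fail to reject the null hypothesis — the data are consistent with the 9:6:1 ratio.

0.080; consistent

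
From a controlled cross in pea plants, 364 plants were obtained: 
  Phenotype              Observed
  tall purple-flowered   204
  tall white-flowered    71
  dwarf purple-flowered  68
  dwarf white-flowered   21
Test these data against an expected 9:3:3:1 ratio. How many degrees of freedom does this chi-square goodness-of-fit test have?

A goodness-of-fit test with 4 phenotype classes has df = 4 − 1 = 3.

3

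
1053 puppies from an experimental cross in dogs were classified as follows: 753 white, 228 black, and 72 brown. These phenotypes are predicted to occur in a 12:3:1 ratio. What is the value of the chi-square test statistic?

7.023

Expected counts for N = 1053 under a 12:3:1 ratio (total parts = 16):
  white: 1053 × 12/16 = 789.75
  black: 1053 × 3/16 = 197.4375
  brown: 1053 × 1/16 = 65.8125
χ² = Σ (O − E)² / E
  white: (753 − 789.75)² / 789.75 = 1.7101
  black: (228 − 197.4375)² / 197.4375 = 4.7309
  brown: (72 − 65.8125)² / 65.8125 = 0.5817
χ² = 1.7101 + 4.7309 + 0.5817 = 7.0227 ≈ 7.023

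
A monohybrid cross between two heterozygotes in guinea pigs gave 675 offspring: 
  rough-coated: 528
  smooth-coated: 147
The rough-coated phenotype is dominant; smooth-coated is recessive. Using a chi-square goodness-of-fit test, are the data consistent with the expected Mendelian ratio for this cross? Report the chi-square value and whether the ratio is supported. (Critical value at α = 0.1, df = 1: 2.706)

3.738; not consistent

For a monohybrid cross between heterozygotes with complete dominance, the expected phenotypic ratio is 3:1.
The 3:1 ratio has 4 parts, so with N = 675 the expected counts are:
  rough-coated: 675 × 3/4 = 506.25
  smooth-coated: 675 × 1/4 = 168.75
χ² = Σ (O − E)² / E
  rough-coated: (528 − 506.25)² / 506.25 = 0.9344
  smooth-coated: (147 − 168.75)² / 168.75 = 2.8033
χ² = 0.9344 + 2.8033 = 3.7377 ≈ 3.738
Degrees of freedom = 2 − 1 = 1; critical value at α = 0.1 is 2.706.
Since 3.738 > 2.706, we reject the null hypothesis — the data do not fit the 3:1 ratio.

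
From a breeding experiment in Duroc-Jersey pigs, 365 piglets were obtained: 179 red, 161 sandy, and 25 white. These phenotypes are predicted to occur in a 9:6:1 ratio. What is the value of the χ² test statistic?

7.834

Under the 9:6:1 hypothesis (Σ ratio = 16, N = 365):
  red: 365 × 9/16 = 205.3125
  sandy: 365 × 6/16 = 136.875
  white: 365 × 1/16 = 22.8125
χ² = Σ (O − E)² / E
  red: (179 − 205.3125)² / 205.3125 = 3.3722
  sandy: (161 − 136.875)² / 136.875 = 4.2522
  white: (25 − 22.8125)² / 22.8125 = 0.2098
χ² = 3.3722 + 4.2522 + 0.2098 = 7.8342 ≈ 7.834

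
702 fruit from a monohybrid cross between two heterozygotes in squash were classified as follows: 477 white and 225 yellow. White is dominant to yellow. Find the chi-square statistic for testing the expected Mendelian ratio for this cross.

18.615

For a monohybrid cross between heterozygotes with complete dominance, the expected phenotypic ratio is 3:1.
The 3:1 ratio has 4 parts, so with N = 702 the expected counts are:
  white: 702 × 3/4 = 526.5
  yellow: 702 × 1/4 = 175.5
χ² = Σ (O − E)² / E
  white: (477 − 526.5)² / 526.5 = 4.6538
  yellow: (225 − 175.5)² / 175.5 = 13.9615
χ² = 4.6538 + 13.9615 = 18.6153 ≈ 18.615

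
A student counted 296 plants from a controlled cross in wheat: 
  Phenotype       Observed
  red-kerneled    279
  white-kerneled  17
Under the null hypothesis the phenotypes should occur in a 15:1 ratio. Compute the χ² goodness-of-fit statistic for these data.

0.130

Total ratio parts = 16. Expected numbers out of 296:
  red-kerneled: 296 × 15/16 = 277.5
  white-kerneled: 296 × 1/16 = 18.5
χ² = Σ (O − E)² / E
  red-kerneled: (279 − 277.5)² / 277.5 = 0.0081
  white-kerneled: (17 − 18.5)² / 18.5 = 0.1216
χ² = 0.0081 + 0.1216 = 0.1297 ≈ 0.130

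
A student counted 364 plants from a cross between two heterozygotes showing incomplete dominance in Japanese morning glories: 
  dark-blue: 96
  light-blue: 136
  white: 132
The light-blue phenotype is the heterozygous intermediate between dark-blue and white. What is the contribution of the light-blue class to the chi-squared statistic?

With incomplete dominance, a heterozygote × heterozygote cross gives a 1:2:1 phenotypic ratio.
The 1:2:1 ratio has 4 parts, so with N = 364 the expected counts are:
  dark-blue: 364 × 1/4 = 91
  light-blue: 364 × 2/4 = 182
  white: 364 × 1/4 = 91
Contribution of light-blue: (136 − 182)² / 182 = 11.6264

11.626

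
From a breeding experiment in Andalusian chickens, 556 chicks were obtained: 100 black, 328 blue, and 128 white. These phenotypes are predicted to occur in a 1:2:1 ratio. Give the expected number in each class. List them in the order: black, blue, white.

139, 278, 139

Total ratio parts = 4. Expected numbers out of 556:
  black: 556 × 1/4 = 139
  blue: 556 × 2/4 = 278
  white: 556 × 1/4 = 139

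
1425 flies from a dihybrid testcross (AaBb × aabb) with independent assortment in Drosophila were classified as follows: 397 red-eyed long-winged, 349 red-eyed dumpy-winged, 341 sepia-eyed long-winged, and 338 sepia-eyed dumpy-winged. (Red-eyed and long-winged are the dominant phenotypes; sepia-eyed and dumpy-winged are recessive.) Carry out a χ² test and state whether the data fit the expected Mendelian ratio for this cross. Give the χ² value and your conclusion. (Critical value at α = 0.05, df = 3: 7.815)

A dihybrid testcross with independent assortment gives a 1:1:1:1 ratio.
Under the 1:1:1:1 hypothesis (Σ ratio = 4, N = 1425):
  red-eyed long-winged: 1425 × 1/4 = 356.25
  red-eyed dumpy-winged: 1425 × 1/4 = 356.25
  sepia-eyed long-winged: 1425 × 1/4 = 356.25
  sepia-eyed dumpy-winged: 1425 × 1/4 = 356.25
χ² = Σ (O − E)² / E
  red-eyed long-winged: (397 − 356.25)² / 356.25 = 4.6612
  red-eyed dumpy-winged: (349 − 356.25)² / 356.25 = 0.1475
  sepia-eyed long-winged: (341 − 356.25)² / 356.25 = 0.6528
  sepia-eyed dumpy-winged: (338 − 356.25)² / 356.25 = 0.9349
χ² = 4.6612 + 0.1475 + 0.6528 + 0.9349 = 6.3964 ≈ 6.396
Degrees of freedom = 4 − 1 = 3; critical value at α = 0.05 is 7.815.
Since 6.396 < 7.815, we fail to reject the null hypothesis — the data are consistent with the 1:1:1:1 ratio.

6.396; consistent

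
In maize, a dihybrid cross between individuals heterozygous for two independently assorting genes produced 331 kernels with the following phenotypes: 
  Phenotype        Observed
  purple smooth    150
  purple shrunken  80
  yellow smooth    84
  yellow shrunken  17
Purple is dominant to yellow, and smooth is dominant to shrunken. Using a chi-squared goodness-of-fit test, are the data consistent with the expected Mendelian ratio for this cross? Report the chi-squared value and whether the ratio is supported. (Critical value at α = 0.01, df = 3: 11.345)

A dihybrid F₂ with independent assortment and complete dominance at both loci gives a 9:3:3:1 phenotypic ratio.
The 9:3:3:1 ratio has 16 parts, so with N = 331 the expected counts are:
  purple smooth: 331 × 9/16 = 186.1875
  purple shrunken: 331 × 3/16 = 62.0625
  yellow smooth: 331 × 3/16 = 62.0625
  yellow shrunken: 331 × 1/16 = 20.6875
χ² = Σ (O − E)² / E
  purple smooth: (150 − 186.1875)² / 186.1875 = 7.0334
  purple shrunken: (80 − 62.0625)² / 62.0625 = 5.1844
  yellow smooth: (84 − 62.0625)² / 62.0625 = 7.7543
  yellow shrunken: (17 − 20.6875)² / 20.6875 = 0.6573
χ² = 7.0334 + 5.1844 + 7.7543 + 0.6573 = 20.6294 ≈ 20.629
Degrees of freedom = 4 − 1 = 3; critical value at α = 0.01 is 11.345.
Since 20.629 > 11.345, we reject the null hypothesis — the data do not fit the 9:3:3:1 ratio.

20.629; not consistent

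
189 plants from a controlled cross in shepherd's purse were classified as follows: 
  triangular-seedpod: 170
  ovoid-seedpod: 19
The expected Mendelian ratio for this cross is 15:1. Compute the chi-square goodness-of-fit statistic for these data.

Expected counts for N = 189 under a 15:1 ratio (total parts = 16):
  triangular-seedpod: 189 × 15/16 = 177.1875
  ovoid-seedpod: 189 × 1/16 = 11.8125
χ² = Σ (O − E)² / E
  triangular-seedpod: (170 − 177.1875)² / 177.1875 = 0.2916
  ovoid-seedpod: (19 − 11.8125)² / 11.8125 = 4.3733
χ² = 0.2916 + 4.3733 = 4.6649 ≈ 4.665

4.665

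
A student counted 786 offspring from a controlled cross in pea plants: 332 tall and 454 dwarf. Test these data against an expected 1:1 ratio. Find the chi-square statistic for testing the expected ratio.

Total ratio parts = 2. Expected numbers out of 786:
  tall: 786 × 1/2 = 393
  dwarf: 786 × 1/2 = 393
χ² = Σ (O − E)² / E
  tall: (332 − 393)² / 393 = 9.4682
  dwarf: (454 − 393)² / 393 = 9.4682
χ² = 9.4682 + 9.4682 = 18.9364 ≈ 18.936

18.936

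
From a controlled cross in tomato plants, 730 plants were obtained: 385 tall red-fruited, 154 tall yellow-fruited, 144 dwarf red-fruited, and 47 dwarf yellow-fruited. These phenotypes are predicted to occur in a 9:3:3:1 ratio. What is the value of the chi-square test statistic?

4.154

Expected counts for N = 730 under a 9:3:3:1 ratio (total parts = 16):
  tall red-fruited: 730 × 9/16 = 410.625
  tall yellow-fruited: 730 × 3/16 = 136.875
  dwarf red-fruited: 730 × 3/16 = 136.875
  dwarf yellow-fruited: 730 × 1/16 = 45.625
χ² = Σ (O − E)² / E
  tall red-fruited: (385 − 410.625)² / 410.625 = 1.5991
  tall yellow-fruited: (154 − 136.875)² / 136.875 = 2.1426
  dwarf red-fruited: (144 − 136.875)² / 136.875 = 0.3709
  dwarf yellow-fruited: (47 − 45.625)² / 45.625 = 0.0414
χ² = 1.5991 + 2.1426 + 0.3709 + 0.0414 = 4.154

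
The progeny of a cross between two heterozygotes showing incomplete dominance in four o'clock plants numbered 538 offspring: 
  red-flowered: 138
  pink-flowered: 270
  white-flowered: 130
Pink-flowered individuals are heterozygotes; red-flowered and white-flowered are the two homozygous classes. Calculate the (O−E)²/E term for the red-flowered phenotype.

0.091

With incomplete dominance, a heterozygote × heterozygote cross gives a 1:2:1 phenotypic ratio.
Expected counts for N = 538 under a 1:2:1 ratio (total parts = 4):
  red-flowered: 538 × 1/4 = 134.5
  pink-flowered: 538 × 2/4 = 269
  white-flowered: 538 × 1/4 = 134.5
Contribution of red-flowered: (138 − 134.5)² / 134.5 = 0.0911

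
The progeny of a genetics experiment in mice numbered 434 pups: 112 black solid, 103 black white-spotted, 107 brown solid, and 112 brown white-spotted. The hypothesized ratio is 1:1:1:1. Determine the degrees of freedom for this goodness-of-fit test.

A goodness-of-fit test with 4 phenotype classes has df = 4 − 1 = 3.

3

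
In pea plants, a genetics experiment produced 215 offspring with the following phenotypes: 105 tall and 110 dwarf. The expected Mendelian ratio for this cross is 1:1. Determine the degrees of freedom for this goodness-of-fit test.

1

A goodness-of-fit test with 2 phenotype classes has df = 2 − 1 = 1.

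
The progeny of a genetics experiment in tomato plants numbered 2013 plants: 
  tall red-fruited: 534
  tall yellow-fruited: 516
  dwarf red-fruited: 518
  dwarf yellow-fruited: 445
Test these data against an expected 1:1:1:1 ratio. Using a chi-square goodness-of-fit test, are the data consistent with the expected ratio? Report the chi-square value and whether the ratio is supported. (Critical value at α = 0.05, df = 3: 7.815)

The 1:1:1:1 ratio has 4 parts, so with N = 2013 the expected counts are:
  tall red-fruited: 2013 × 1/4 = 503.25
  tall yellow-fruited: 2013 × 1/4 = 503.25
  dwarf red-fruited: 2013 × 1/4 = 503.25
  dwarf yellow-fruited: 2013 × 1/4 = 503.25
χ² = Σ (O − E)² / E
  tall red-fruited: (534 − 503.25)² / 503.25 = 1.8789
  tall yellow-fruited: (516 − 503.25)² / 503.25 = 0.3230
  dwarf red-fruited: (518 − 503.25)² / 503.25 = 0.4323
  dwarf yellow-fruited: (445 − 503.25)² / 503.25 = 6.7423
χ² = 1.8789 + 0.3230 + 0.4323 + 6.7423 = 9.3765 ≈ 9.377
Degrees of freedom = 4 − 1 = 3; critical value at α = 0.05 is 7.815.
Since 9.377 > 7.815, we reject the null hypothesis — the data do not fit the 1:1:1:1 ratio.

9.377; not consistent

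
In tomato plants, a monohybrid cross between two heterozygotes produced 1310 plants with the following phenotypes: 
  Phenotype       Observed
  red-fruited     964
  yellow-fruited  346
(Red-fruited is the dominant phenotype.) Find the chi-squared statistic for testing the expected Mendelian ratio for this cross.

1.393

For a monohybrid cross between heterozygotes with complete dominance, the expected phenotypic ratio is 3:1.
The 3:1 ratio has 4 parts, so with N = 1310 the expected counts are:
  red-fruited: 1310 × 3/4 = 982.5
  yellow-fruited: 1310 × 1/4 = 327.5
χ² = Σ (O − E)² / E
  red-fruited: (964 − 982.5)² / 982.5 = 0.3483
  yellow-fruited: (346 − 327.5)² / 327.5 = 1.0450
χ² = 0.3483 + 1.0450 = 1.3933 ≈ 1.393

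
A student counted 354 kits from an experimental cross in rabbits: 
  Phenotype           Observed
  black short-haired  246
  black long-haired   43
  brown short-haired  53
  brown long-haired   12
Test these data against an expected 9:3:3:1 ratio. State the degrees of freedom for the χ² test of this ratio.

3

A goodness-of-fit test with 4 phenotype classes has df = 4 − 1 = 3.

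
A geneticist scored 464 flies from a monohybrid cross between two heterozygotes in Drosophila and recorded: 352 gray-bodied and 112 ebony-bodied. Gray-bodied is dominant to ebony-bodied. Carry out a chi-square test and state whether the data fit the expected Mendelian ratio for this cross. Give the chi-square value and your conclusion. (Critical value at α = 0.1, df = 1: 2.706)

For a monohybrid cross between heterozygotes with complete dominance, the expected phenotypic ratio is 3:1.
Under the 3:1 hypothesis (Σ ratio = 4, N = 464):
  gray-bodied: 464 × 3/4 = 348
  ebony-bodied: 464 × 1/4 = 116
χ² = Σ (O − E)² / E
  gray-bodied: (352 − 348)² / 348 = 0.0460
  ebony-bodied: (112 − 116)² / 116 = 0.1379
χ² = 0.0460 + 0.1379 = 0.1839 ≈ 0.184
Degrees of freedom = 2 − 1 = 1; critical value at α = 0.1 is 2.706.
Since 0.184 < 2.706, we fail to reject the null hypothesis — the data are consistent with the 3:1 ratio.

0.184; consistent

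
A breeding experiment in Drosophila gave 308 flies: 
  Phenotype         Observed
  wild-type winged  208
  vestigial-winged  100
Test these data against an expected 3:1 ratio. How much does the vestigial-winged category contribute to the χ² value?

6.870

Expected counts for N = 308 under a 3:1 ratio (total parts = 4):
  wild-type winged: 308 × 3/4 = 231
  vestigial-winged: 308 × 1/4 = 77
Contribution of vestigial-winged: (100 − 77)² / 77 = 6.8701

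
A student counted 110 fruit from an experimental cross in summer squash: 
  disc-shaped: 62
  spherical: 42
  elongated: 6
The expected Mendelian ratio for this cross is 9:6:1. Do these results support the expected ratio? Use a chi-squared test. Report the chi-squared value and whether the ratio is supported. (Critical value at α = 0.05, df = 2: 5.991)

The 9:6:1 ratio has 16 parts, so with N = 110 the expected counts are:
  disc-shaped: 110 × 9/16 = 61.875
  spherical: 110 × 6/16 = 41.25
  elongated: 110 × 1/16 = 6.875
χ² = Σ (O − E)² / E
  disc-shaped: (62 − 61.875)² / 61.875 = 0.0003
  spherical: (42 − 41.25)² / 41.25 = 0.0136
  elongated: (6 − 6.875)² / 6.875 = 0.1114
χ² = 0.0003 + 0.0136 + 0.1114 = 0.1253 ≈ 0.125
Degrees of freedom = 3 − 1 = 2; critical value at α = 0.05 is 5.991.
Since 0.125 < 5.991, we fail to reject the null hypothesis — the data are consistent with the 9:6:1 ratio.

0.125; consistent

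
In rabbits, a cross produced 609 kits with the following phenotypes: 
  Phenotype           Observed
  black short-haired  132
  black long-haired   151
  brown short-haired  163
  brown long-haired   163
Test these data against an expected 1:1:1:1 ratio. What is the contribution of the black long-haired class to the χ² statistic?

Under the 1:1:1:1 hypothesis (Σ ratio = 4, N = 609):
  black short-haired: 609 × 1/4 = 152.25
  black long-haired: 609 × 1/4 = 152.25
  brown short-haired: 609 × 1/4 = 152.25
  brown long-haired: 609 × 1/4 = 152.25
Contribution of black long-haired: (151 − 152.25)² / 152.25 = 0.0103

0.010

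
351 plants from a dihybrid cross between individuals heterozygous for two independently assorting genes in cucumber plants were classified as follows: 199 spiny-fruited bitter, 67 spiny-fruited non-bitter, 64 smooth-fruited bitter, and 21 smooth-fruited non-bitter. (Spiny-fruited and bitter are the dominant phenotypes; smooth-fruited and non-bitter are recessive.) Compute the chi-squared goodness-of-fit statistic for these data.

0.124

A dihybrid F₂ with independent assortment and complete dominance at both loci gives a 9:3:3:1 phenotypic ratio.
Total ratio parts = 16. Expected numbers out of 351:
  spiny-fruited bitter: 351 × 9/16 = 197.4375
  spiny-fruited non-bitter: 351 × 3/16 = 65.8125
  smooth-fruited bitter: 351 × 3/16 = 65.8125
  smooth-fruited non-bitter: 351 × 1/16 = 21.9375
χ² = Σ (O − E)² / E
  spiny-fruited bitter: (199 − 197.4375)² / 197.4375 = 0.0124
  spiny-fruited non-bitter: (67 − 65.8125)² / 65.8125 = 0.0214
  smooth-fruited bitter: (64 − 65.8125)² / 65.8125 = 0.0499
  smooth-fruited non-bitter: (21 − 21.9375)² / 21.9375 = 0.0401
χ² = 0.0124 + 0.0214 + 0.0499 + 0.0401 = 0.1238 ≈ 0.124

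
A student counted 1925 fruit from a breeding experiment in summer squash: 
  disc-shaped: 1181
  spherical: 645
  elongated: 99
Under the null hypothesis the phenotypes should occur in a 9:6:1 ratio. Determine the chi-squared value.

Expected counts for N = 1925 under a 9:6:1 ratio (total parts = 16):
  disc-shaped: 1925 × 9/16 = 1082.8125
  spherical: 1925 × 6/16 = 721.875
  elongated: 1925 × 1/16 = 120.3125
χ² = Σ (O − E)² / E
  disc-shaped: (1181 − 1082.8125)² / 1082.8125 = 8.9035
  spherical: (645 − 721.875)² / 721.875 = 8.1867
  elongated: (99 − 120.3125)² / 120.3125 = 3.7754
χ² = 8.9035 + 8.1867 + 3.7754 = 20.8656 ≈ 20.866

20.866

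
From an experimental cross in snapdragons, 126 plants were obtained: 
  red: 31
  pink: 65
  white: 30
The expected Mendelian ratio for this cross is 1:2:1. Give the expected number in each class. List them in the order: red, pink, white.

31.5, 63, 31.5

Total ratio parts = 4. Expected numbers out of 126:
  red: 126 × 1/4 = 31.5
  pink: 126 × 2/4 = 63
  white: 126 × 1/4 = 31.5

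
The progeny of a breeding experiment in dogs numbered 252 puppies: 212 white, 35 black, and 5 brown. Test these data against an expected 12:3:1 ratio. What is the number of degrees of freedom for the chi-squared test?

2

A goodness-of-fit test with 3 phenotype classes has df = 3 − 1 = 2.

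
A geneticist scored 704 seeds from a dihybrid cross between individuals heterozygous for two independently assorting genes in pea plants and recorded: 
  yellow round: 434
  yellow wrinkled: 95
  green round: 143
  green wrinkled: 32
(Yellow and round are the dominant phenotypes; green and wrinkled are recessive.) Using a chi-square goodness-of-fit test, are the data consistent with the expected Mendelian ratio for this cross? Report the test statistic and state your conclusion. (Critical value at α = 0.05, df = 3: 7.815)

18.207; not consistent

A dihybrid F₂ with independent assortment and complete dominance at both loci gives a 9:3:3:1 phenotypic ratio.
The 9:3:3:1 ratio has 16 parts, so with N = 704 the expected counts are:
  yellow round: 704 × 9/16 = 396
  yellow wrinkled: 704 × 3/16 = 132
  green round: 704 × 3/16 = 132
  green wrinkled: 704 × 1/16 = 44
χ² = Σ (O − E)² / E
  yellow round: (434 − 396)² / 396 = 3.6465
  yellow wrinkled: (95 − 132)² / 132 = 10.3712
  green round: (143 − 132)² / 132 = 0.9167
  green wrinkled: (32 − 44)² / 44 = 3.2727
χ² = 3.6465 + 10.3712 + 0.9167 + 3.2727 = 18.2071 ≈ 18.207
Degrees of freedom = 4 − 1 = 3; critical value at α = 0.05 is 7.815.
Since 18.207 > 7.815, we reject the null hypothesis — the data do not fit the 9:3:3:1 ratio.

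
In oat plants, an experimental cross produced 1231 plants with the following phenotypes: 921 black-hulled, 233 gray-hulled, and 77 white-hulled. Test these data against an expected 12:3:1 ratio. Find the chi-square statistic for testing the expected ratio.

0.026

Expected counts for N = 1231 under a 12:3:1 ratio (total parts = 16):
  black-hulled: 1231 × 12/16 = 923.25
  gray-hulled: 1231 × 3/16 = 230.8125
  white-hulled: 1231 × 1/16 = 76.9375
χ² = Σ (O − E)² / E
  black-hulled: (921 − 923.25)² / 923.25 = 0.0055
  gray-hulled: (233 − 230.8125)² / 230.8125 = 0.0207
  white-hulled: (77 − 76.9375)² / 76.9375 = 0.0001
χ² = 0.0055 + 0.0207 + 0.0001 = 0.0263 ≈ 0.026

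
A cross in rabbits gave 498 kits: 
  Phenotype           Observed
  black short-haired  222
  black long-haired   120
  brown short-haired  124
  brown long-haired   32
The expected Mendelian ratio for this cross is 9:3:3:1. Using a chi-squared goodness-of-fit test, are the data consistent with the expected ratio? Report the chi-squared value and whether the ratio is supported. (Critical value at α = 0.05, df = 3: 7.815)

29.722; not consistent

Under the 9:3:3:1 hypothesis (Σ ratio = 16, N = 498):
  black short-haired: 498 × 9/16 = 280.125
  black long-haired: 498 × 3/16 = 93.375
  brown short-haired: 498 × 3/16 = 93.375
  brown long-haired: 498 × 1/16 = 31.125
χ² = Σ (O − E)² / E
  black short-haired: (222 − 280.125)² / 280.125 = 12.0607
  black long-haired: (120 − 93.375)² / 93.375 = 7.5919
  brown short-haired: (124 − 93.375)² / 93.375 = 10.0443
  brown long-haired: (32 − 31.125)² / 31.125 = 0.0246
χ² = 12.0607 + 7.5919 + 10.0443 + 0.0246 = 29.7215 ≈ 29.722
Degrees of freedom = 4 − 1 = 3; critical value at α = 0.05 is 7.815.
Since 29.722 > 7.815, we reject the null hypothesis — the data do not fit the 9:3:3:1 ratio.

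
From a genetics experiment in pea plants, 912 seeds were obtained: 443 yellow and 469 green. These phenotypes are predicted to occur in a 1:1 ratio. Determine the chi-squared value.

0.741

The 1:1 ratio has 2 parts, so with N = 912 the expected counts are:
  yellow: 912 × 1/2 = 456
  green: 912 × 1/2 = 456
χ² = Σ (O − E)² / E
  yellow: (443 − 456)² / 456 = 0.3706
  green: (469 − 456)² / 456 = 0.3706
χ² = 0.3706 + 0.3706 = 0.7412 ≈ 0.741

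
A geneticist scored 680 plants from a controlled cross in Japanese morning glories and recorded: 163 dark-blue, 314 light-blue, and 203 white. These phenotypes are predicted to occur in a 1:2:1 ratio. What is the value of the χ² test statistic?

Total ratio parts = 4. Expected numbers out of 680:
  dark-blue: 680 × 1/4 = 170
  light-blue: 680 × 2/4 = 340
  white: 680 × 1/4 = 170
χ² = Σ (O − E)² / E
  dark-blue: (163 − 170)² / 170 = 0.2882
  light-blue: (314 − 340)² / 340 = 1.9882
  white: (203 − 170)² / 170 = 6.4059
χ² = 0.2882 + 1.9882 + 6.4059 = 8.6823 ≈ 8.682

8.682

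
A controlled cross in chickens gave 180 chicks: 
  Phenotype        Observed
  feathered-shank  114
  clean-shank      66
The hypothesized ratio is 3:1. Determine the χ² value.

13.067

Expected counts for N = 180 under a 3:1 ratio (total parts = 4):
  feathered-shank: 180 × 3/4 = 135
  clean-shank: 180 × 1/4 = 45
χ² = Σ (O − E)² / E
  feathered-shank: (114 − 135)² / 135 = 3.2667
  clean-shank: (66 − 45)² / 45 = 9.8000
χ² = 3.2667 + 9.8000 = 13.0667 ≈ 13.067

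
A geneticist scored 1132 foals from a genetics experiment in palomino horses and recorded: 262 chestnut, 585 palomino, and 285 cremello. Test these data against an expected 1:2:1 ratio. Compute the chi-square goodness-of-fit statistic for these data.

2.210

The 1:2:1 ratio has 4 parts, so with N = 1132 the expected counts are:
  chestnut: 1132 × 1/4 = 283
  palomino: 1132 × 2/4 = 566
  cremello: 1132 × 1/4 = 283
χ² = Σ (O − E)² / E
  chestnut: (262 − 283)² / 283 = 1.5583
  palomino: (585 − 566)² / 566 = 0.6378
  cremello: (285 − 283)² / 283 = 0.0141
χ² = 1.5583 + 0.6378 + 0.0141 = 2.2102 ≈ 2.210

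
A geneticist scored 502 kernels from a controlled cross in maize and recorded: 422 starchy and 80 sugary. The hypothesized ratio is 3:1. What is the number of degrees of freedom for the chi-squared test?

1

A goodness-of-fit test with 2 phenotype classes has df = 2 − 1 = 1.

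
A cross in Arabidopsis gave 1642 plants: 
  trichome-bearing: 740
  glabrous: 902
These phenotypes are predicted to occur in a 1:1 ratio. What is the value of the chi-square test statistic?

15.983

The 1:1 ratio has 2 parts, so with N = 1642 the expected counts are:
  trichome-bearing: 1642 × 1/2 = 821
  glabrous: 1642 × 1/2 = 821
χ² = Σ (O − E)² / E
  trichome-bearing: (740 − 821)² / 821 = 7.9915
  glabrous: (902 − 821)² / 821 = 7.9915
χ² = 7.9915 + 7.9915 = 15.983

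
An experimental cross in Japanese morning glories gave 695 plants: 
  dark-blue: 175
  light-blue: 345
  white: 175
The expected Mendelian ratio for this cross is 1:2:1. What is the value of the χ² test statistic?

Under the 1:2:1 hypothesis (Σ ratio = 4, N = 695):
  dark-blue: 695 × 1/4 = 173.75
  light-blue: 695 × 2/4 = 347.5
  white: 695 × 1/4 = 173.75
χ² = Σ (O − E)² / E
  dark-blue: (175 − 173.75)² / 173.75 = 0.0090
  light-blue: (345 − 347.5)² / 347.5 = 0.0180
  white: (175 − 173.75)² / 173.75 = 0.0090
χ² = 0.0090 + 0.0180 + 0.0090 = 0.036

0.036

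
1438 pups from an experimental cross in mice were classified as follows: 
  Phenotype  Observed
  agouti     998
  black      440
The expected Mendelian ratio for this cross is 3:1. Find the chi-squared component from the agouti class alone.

The 3:1 ratio has 4 parts, so with N = 1438 the expected counts are:
  agouti: 1438 × 3/4 = 1078.5
  black: 1438 × 1/4 = 359.5
Contribution of agouti: (998 − 1078.5)² / 1078.5 = 6.0086

6.009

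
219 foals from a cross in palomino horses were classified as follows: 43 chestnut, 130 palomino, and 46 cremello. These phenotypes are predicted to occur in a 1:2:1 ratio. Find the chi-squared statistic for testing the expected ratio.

7.758

Under the 1:2:1 hypothesis (Σ ratio = 4, N = 219):
  chestnut: 219 × 1/4 = 54.75
  palomino: 219 × 2/4 = 109.5
  cremello: 219 × 1/4 = 54.75
χ² = Σ (O − E)² / E
  chestnut: (43 − 54.75)² / 54.75 = 2.5217
  palomino: (130 − 109.5)² / 109.5 = 3.8379
  cremello: (46 − 54.75)² / 54.75 = 1.3984
χ² = 2.5217 + 3.8379 + 1.3984 = 7.758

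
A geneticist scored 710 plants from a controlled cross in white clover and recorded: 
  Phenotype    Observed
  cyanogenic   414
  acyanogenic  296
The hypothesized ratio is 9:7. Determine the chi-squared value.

1.224

The 9:7 ratio has 16 parts, so with N = 710 the expected counts are:
  cyanogenic: 710 × 9/16 = 399.375
  acyanogenic: 710 × 7/16 = 310.625
χ² = Σ (O − E)² / E
  cyanogenic: (414 − 399.375)² / 399.375 = 0.5356
  acyanogenic: (296 − 310.625)² / 310.625 = 0.6886
χ² = 0.5356 + 0.6886 = 1.2242 ≈ 1.224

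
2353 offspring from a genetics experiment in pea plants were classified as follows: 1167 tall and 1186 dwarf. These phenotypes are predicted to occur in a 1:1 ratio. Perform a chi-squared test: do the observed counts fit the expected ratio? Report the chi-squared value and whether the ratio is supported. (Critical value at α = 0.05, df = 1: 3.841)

0.153; consistent

Expected counts for N = 2353 under a 1:1 ratio (total parts = 2):
  tall: 2353 × 1/2 = 1176.5
  dwarf: 2353 × 1/2 = 1176.5
χ² = Σ (O − E)² / E
  tall: (1167 − 1176.5)² / 1176.5 = 0.0767
  dwarf: (1186 − 1176.5)² / 1176.5 = 0.0767
χ² = 0.0767 + 0.0767 = 0.1534 ≈ 0.153
Degrees of freedom = 2 − 1 = 1; critical value at α = 0.05 is 3.841.
Since 0.153 < 3.841, we fail to reject the null hypothesis — the data are consistent with the 1:1 ratio.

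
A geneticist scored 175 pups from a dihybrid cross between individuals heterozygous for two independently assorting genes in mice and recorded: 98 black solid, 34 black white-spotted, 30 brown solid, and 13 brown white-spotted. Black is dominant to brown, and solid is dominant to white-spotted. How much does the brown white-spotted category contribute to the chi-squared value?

0.389

A dihybrid F₂ with independent assortment and complete dominance at both loci gives a 9:3:3:1 phenotypic ratio.
Under the 9:3:3:1 hypothesis (Σ ratio = 16, N = 175):
  black solid: 175 × 9/16 = 98.4375
  black white-spotted: 175 × 3/16 = 32.8125
  brown solid: 175 × 3/16 = 32.8125
  brown white-spotted: 175 × 1/16 = 10.9375
Contribution of brown white-spotted: (13 − 10.9375)² / 10.9375 = 0.3889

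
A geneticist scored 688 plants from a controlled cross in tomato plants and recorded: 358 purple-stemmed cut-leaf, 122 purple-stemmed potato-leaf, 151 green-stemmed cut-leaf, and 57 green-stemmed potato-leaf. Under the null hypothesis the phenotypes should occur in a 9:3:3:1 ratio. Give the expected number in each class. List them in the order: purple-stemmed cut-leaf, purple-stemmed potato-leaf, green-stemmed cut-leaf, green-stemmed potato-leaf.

Total ratio parts = 16. Expected numbers out of 688:
  purple-stemmed cut-leaf: 688 × 9/16 = 387
  purple-stemmed potato-leaf: 688 × 3/16 = 129
  green-stemmed cut-leaf: 688 × 3/16 = 129
  green-stemmed potato-leaf: 688 × 1/16 = 43

387, 129, 129, 43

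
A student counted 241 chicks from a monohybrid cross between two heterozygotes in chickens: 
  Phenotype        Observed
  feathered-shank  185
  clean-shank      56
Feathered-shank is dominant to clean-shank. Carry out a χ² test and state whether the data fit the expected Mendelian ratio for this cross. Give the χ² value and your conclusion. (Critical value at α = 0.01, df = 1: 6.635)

0.400; consistent

For a monohybrid cross between heterozygotes with complete dominance, the expected phenotypic ratio is 3:1.
Expected counts for N = 241 under a 3:1 ratio (total parts = 4):
  feathered-shank: 241 × 3/4 = 180.75
  clean-shank: 241 × 1/4 = 60.25
χ² = Σ (O − E)² / E
  feathered-shank: (185 − 180.75)² / 180.75 = 0.0999
  clean-shank: (56 − 60.25)² / 60.25 = 0.2998
χ² = 0.0999 + 0.2998 = 0.3997 ≈ 0.400
Degrees of freedom = 2 − 1 = 1; critical value at α = 0.01 is 6.635.
Since 0.400 < 6.635, we fail to reject the null hypothesis — the data are consistent with the 3:1 ratio.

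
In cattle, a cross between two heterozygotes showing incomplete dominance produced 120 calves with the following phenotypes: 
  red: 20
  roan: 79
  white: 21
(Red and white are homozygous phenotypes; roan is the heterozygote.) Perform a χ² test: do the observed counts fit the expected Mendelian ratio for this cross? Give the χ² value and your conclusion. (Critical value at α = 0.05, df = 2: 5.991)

With incomplete dominance, a heterozygote × heterozygote cross gives a 1:2:1 phenotypic ratio.
The 1:2:1 ratio has 4 parts, so with N = 120 the expected counts are:
  red: 120 × 1/4 = 30
  roan: 120 × 2/4 = 60
  white: 120 × 1/4 = 30
χ² = Σ (O − E)² / E
  red: (20 − 30)² / 30 = 3.3333
  roan: (79 − 60)² / 60 = 6.0167
  white: (21 − 30)² / 30 = 2.7000
χ² = 3.3333 + 6.0167 + 2.7000 = 12.050
Degrees of freedom = 3 − 1 = 2; critical value at α = 0.05 is 5.991.
Since 12.050 > 5.991, we reject the null hypothesis — the data do not fit the 1:2:1 ratio.

12.050; not consistent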